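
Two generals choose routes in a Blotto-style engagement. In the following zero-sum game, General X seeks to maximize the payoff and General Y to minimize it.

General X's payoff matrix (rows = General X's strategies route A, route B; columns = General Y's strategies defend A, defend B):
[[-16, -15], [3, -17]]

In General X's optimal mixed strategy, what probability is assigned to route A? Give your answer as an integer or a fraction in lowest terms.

Row minima are -16 and -17, so General X's maximin is -16; column maxima are 3 and -15, so General Y's minimax is -15. These differ, so the equilibrium is in mixed strategies.
Let General X play route A with probability p. General Y is indifferent when −16p + 3(1−p) = −15p − 17(1−p), giving p = 20/21.

20/21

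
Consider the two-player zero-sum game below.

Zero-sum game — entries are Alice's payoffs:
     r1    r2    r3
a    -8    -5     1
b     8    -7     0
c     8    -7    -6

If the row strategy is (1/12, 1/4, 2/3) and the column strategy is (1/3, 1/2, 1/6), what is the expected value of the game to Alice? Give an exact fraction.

Against (1/3, 1/2, 1/6), each row's expected payoff is a: -5; b: -5/6; c: -11/6.
Taking the (1/12, 1/4, 2/3)-weighted average: (1/12)·(-5) + (1/4)·(-5/6) + (2/3)·(-11/6) = -133/72.

-133/72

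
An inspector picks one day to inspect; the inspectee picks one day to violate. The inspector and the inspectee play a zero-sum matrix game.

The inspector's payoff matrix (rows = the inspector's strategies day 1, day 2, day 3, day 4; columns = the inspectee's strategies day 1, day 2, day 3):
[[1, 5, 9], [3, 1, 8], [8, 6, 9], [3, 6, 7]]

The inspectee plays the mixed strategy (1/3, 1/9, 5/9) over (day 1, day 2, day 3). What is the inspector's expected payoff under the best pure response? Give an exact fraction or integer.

25/3

day 1: (1)·(1/3) + (5)·(1/9) + (9)·(5/9) = 53/9.
day 2: (3)·(1/3) + (1)·(1/9) + (8)·(5/9) = 50/9.
day 3: (8)·(1/3) + (6)·(1/9) + (9)·(5/9) = 25/3.
day 4: (3)·(1/3) + (6)·(1/9) + (7)·(5/9) = 50/9.
The best pure response is day 3 with expected payoff 25/3.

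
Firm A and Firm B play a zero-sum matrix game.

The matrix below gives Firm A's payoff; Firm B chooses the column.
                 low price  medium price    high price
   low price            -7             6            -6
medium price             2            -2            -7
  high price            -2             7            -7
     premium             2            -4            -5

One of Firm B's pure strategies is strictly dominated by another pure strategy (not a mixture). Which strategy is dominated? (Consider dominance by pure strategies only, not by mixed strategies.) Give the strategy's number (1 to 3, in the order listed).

Firm B prefers columns that give Firm A less. Compare medium price with high price: -6 < 6, -7 < -2, -7 < 7, -5 < -4.
So high price strictly dominates medium price for Firm B; medium price is strictly dominated.

2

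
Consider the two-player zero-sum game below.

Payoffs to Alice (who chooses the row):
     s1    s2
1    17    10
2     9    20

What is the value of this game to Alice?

Row minima are 10 and 9, so Alice's maximin is 10; column maxima are 17 and 20, so Bob's minimax is 17. These differ, so the equilibrium is in mixed strategies.
Let Alice play 1 with probability p. Bob is indifferent when 17p + 9(1−p) = 10p + 20(1−p), giving p = 11/18.
Let Bob play s1 with probability q. Alice is indifferent when 17q + 10(1−q) = 9q + 20(1−q), giving q = 5/9.
The value is 17·(5/9) + (10)·(4/9) = 125/9.

125/9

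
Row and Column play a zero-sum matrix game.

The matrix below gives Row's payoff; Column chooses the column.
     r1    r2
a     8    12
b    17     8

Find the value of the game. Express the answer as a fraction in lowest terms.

140/13

Row minima are 8 and 8, so Row's maximin is 8; column maxima are 17 and 12, so Column's minimax is 12. These differ, so the equilibrium is in mixed strategies.
Let Row play a with probability p. Column is indifferent when 8p + 17(1−p) = 12p + 8(1−p), giving p = 9/13.
Let Column play r1 with probability q. Row is indifferent when 8q + 12(1−q) = 17q + 8(1−q), giving q = 4/13.
The value is 8·(4/13) + (12)·(9/13) = 140/13.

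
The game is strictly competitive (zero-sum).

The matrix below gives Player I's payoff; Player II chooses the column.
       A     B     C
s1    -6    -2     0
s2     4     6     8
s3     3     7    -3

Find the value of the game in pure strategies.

4

Row minima: -6, 4, -3 → Player I's maximin is 4.
Column maxima: 4, 7, 8 → Player II's minimax is 4.
They coincide at (s2, A), so the value is 4.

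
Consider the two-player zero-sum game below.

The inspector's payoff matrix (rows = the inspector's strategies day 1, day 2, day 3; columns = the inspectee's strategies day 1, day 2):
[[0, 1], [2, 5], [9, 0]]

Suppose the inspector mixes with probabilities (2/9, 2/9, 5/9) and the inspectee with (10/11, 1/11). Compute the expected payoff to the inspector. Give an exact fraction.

Against (10/11, 1/11), each row's expected payoff is day 1: 1/11; day 2: 25/11; day 3: 90/11.
Taking the (2/9, 2/9, 5/9)-weighted average: (2/9)·(1/11) + (2/9)·(25/11) + (5/9)·(90/11) = 502/99.

502/99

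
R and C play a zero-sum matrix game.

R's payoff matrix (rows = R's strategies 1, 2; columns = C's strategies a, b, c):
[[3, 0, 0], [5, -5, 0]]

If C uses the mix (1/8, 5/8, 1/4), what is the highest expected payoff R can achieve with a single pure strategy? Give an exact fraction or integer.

3/8

1: (3)·(1/8) + (0)·(5/8) + (0)·(1/4) = 3/8.
2: (5)·(1/8) + (-5)·(5/8) + (0)·(1/4) = -5/2.
The best pure response is 1 with expected payoff 3/8.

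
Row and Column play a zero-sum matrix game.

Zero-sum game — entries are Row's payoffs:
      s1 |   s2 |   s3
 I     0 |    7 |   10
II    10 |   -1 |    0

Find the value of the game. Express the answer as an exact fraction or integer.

35/9

Column s3 is strictly dominated by s2 for Column (it gives Row more in every row).
The remaining 2×2 game on (I, II) × (s1, s2) has no saddle point. Let Row play I with probability p; indifference gives 10(1−p) = 7p − (1−p), so p = 11/18.
Similarly Column's optimal q on s1 is 4/9, and the value is 0·(4/9) + (7)·(5/9) = 35/9.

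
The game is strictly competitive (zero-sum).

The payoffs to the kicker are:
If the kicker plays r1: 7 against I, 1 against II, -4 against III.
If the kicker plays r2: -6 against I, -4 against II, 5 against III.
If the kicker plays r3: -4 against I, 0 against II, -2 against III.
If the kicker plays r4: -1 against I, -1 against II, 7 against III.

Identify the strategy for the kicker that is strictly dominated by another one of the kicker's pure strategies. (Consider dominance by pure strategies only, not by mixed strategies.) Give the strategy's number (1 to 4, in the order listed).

Compare r2 with r4: -1 > -6, -1 > -4, 7 > 5.
So r4 strictly dominates r2 for the kicker; r2 is strictly dominated.

2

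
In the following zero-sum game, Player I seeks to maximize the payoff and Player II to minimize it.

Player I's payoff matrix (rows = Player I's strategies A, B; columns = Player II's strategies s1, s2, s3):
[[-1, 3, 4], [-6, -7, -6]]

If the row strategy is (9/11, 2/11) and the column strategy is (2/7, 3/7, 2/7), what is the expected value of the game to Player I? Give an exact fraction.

Against (2/7, 3/7, 2/7), each row's expected payoff is A: 15/7; B: -45/7.
Taking the (9/11, 2/11)-weighted average: (9/11)·(15/7) + (2/11)·(-45/7) = 45/77.

45/77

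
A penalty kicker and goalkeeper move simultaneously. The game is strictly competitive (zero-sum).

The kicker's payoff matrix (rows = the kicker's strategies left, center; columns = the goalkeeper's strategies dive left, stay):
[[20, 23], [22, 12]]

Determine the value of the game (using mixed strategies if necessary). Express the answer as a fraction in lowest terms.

266/13

Row minima are 20 and 12, so the kicker's maximin is 20; column maxima are 22 and 23, so the goalkeeper's minimax is 22. These differ, so the equilibrium is in mixed strategies.
Let the kicker play left with probability p. The goalkeeper is indifferent when 20p + 22(1−p) = 23p + 12(1−p), giving p = 10/13.
Let the goalkeeper play dive left with probability q. The kicker is indifferent when 20q + 23(1−q) = 22q + 12(1−q), giving q = 11/13.
The value is 20·(11/13) + (23)·(2/13) = 266/13.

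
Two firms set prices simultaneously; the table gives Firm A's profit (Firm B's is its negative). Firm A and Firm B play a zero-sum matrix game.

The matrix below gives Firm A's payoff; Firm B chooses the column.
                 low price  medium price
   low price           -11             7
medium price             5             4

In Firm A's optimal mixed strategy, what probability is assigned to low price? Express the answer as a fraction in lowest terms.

1/19

Row minima are -11 and 4, so Firm A's maximin is 4; column maxima are 5 and 7, so Firm B's minimax is 5. These differ, so the equilibrium is in mixed strategies.
Let Firm A play low price with probability p. Firm B is indifferent when −11p + 5(1−p) = 7p + 4(1−p), giving p = 1/19.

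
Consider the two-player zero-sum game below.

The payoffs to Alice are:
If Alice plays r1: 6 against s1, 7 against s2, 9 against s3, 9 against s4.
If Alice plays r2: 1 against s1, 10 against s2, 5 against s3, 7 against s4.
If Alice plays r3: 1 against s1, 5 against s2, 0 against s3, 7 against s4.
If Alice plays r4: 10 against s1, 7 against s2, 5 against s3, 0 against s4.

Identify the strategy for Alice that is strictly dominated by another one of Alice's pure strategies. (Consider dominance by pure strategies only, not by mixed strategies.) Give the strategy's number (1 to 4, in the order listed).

3

Compare r3 with r1: 6 > 1, 7 > 5, 9 > 0, 9 > 7.
So r1 strictly dominates r3 for Alice; r3 is strictly dominated.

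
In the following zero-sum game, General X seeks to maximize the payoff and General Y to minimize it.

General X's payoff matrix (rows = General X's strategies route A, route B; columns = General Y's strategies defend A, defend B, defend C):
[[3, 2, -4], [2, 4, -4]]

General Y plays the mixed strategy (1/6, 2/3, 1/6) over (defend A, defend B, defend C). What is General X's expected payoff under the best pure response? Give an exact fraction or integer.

7/3

route A: (3)·(1/6) + (2)·(2/3) + (-4)·(1/6) = 7/6.
route B: (2)·(1/6) + (4)·(2/3) + (-4)·(1/6) = 7/3.
The best pure response is route B with expected payoff 7/3.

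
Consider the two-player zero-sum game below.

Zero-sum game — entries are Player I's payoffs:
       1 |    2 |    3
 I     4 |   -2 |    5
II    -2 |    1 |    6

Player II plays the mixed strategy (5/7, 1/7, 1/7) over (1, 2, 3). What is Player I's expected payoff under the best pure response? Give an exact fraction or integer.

23/7

I: (4)·(5/7) + (-2)·(1/7) + (5)·(1/7) = 23/7.
II: (-2)·(5/7) + (1)·(1/7) + (6)·(1/7) = -3/7.
The best pure response is I with expected payoff 23/7.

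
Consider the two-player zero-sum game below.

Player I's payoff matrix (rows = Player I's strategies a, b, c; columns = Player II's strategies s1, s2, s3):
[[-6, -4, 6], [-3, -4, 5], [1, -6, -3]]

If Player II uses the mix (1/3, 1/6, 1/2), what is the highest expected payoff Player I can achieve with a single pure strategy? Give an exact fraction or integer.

a: (-6)·(1/3) + (-4)·(1/6) + (6)·(1/2) = 1/3.
b: (-3)·(1/3) + (-4)·(1/6) + (5)·(1/2) = 5/6.
c: (1)·(1/3) + (-6)·(1/6) + (-3)·(1/2) = -13/6.
The best pure response is b with expected payoff 5/6.

5/6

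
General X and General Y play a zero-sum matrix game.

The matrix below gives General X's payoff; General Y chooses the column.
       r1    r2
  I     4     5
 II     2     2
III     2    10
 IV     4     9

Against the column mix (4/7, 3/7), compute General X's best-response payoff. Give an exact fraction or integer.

I: (4)·(4/7) + (5)·(3/7) = 31/7.
II: (2)·(4/7) + (2)·(3/7) = 2.
III: (2)·(4/7) + (10)·(3/7) = 38/7.
IV: (4)·(4/7) + (9)·(3/7) = 43/7.
The best pure response is IV with expected payoff 43/7.

43/7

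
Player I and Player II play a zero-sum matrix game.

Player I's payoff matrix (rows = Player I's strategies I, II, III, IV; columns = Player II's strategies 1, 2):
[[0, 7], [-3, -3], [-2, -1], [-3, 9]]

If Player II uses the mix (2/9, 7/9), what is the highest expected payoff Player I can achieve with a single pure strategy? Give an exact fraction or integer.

I: (0)·(2/9) + (7)·(7/9) = 49/9.
II: (-3)·(2/9) + (-3)·(7/9) = -3.
III: (-2)·(2/9) + (-1)·(7/9) = -11/9.
IV: (-3)·(2/9) + (9)·(7/9) = 19/3.
The best pure response is IV with expected payoff 19/3.

19/3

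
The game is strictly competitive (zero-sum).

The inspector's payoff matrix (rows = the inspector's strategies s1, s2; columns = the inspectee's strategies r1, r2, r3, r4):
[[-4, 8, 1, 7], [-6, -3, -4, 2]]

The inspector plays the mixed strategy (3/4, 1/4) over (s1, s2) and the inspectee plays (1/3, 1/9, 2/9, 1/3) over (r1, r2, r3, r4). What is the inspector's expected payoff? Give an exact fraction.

17/18

Against (1/3, 1/9, 2/9, 1/3), each row's expected payoff is s1: 19/9; s2: -23/9.
Taking the (3/4, 1/4)-weighted average: (3/4)·(19/9) + (1/4)·(-23/9) = 17/18.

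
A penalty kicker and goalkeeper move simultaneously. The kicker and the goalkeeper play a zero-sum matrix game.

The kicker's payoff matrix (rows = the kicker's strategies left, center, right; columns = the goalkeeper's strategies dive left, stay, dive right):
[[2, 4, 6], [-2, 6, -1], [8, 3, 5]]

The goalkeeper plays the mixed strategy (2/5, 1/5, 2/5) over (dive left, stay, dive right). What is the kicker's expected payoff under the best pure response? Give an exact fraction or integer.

29/5

left: (2)·(2/5) + (4)·(1/5) + (6)·(2/5) = 4.
center: (-2)·(2/5) + (6)·(1/5) + (-1)·(2/5) = 0.
right: (8)·(2/5) + (3)·(1/5) + (5)·(2/5) = 29/5.
The best pure response is right with expected payoff 29/5.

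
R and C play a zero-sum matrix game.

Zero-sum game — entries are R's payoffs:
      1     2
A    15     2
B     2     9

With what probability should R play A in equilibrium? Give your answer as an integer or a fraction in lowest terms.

Row minima are 2 and 2, so R's maximin is 2; column maxima are 15 and 9, so C's minimax is 9. These differ, so the equilibrium is in mixed strategies.
Let R play A with probability p. C is indifferent when 15p + 2(1−p) = 2p + 9(1−p), giving p = 7/20.

7/20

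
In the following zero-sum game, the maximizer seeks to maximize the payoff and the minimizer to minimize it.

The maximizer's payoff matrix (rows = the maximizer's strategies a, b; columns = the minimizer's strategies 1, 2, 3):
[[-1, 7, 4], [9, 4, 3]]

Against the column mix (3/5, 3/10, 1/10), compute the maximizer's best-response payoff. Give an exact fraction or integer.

a: (-1)·(3/5) + (7)·(3/10) + (4)·(1/10) = 19/10.
b: (9)·(3/5) + (4)·(3/10) + (3)·(1/10) = 69/10.
The best pure response is b with expected payoff 69/10.

69/10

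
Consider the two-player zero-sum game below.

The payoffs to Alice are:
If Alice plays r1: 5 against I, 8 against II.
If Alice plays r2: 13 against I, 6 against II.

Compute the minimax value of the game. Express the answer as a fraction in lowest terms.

Row minima are 5 and 6, so Alice's maximin is 6; column maxima are 13 and 8, so Bob's minimax is 8. These differ, so the equilibrium is in mixed strategies.
Let Alice play r1 with probability p. Bob is indifferent when 5p + 13(1−p) = 8p + 6(1−p), giving p = 7/10.
Let Bob play I with probability q. Alice is indifferent when 5q + 8(1−q) = 13q + 6(1−q), giving q = 1/5.
The value is 5·(1/5) + (8)·(4/5) = 37/5.

37/5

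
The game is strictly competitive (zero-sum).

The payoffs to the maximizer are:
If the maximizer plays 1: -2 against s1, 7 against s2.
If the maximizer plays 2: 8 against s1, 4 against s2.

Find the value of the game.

64/13

Row minima are -2 and 4, so the maximizer's maximin is 4; column maxima are 8 and 7, so the minimizer's minimax is 7. These differ, so the equilibrium is in mixed strategies.
Let the maximizer play 1 with probability p. The minimizer is indifferent when −2p + 8(1−p) = 7p + 4(1−p), giving p = 4/13.
Let the minimizer play s1 with probability q. The maximizer is indifferent when −2q + 7(1−q) = 8q + 4(1−q), giving q = 3/13.
The value is -2·(3/13) + (7)·(10/13) = 64/13.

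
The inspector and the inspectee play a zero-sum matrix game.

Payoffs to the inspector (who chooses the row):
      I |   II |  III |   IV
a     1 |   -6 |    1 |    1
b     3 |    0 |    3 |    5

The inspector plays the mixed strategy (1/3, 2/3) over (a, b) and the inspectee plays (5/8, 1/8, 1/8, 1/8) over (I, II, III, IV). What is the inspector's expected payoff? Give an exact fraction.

Against (5/8, 1/8, 1/8, 1/8), each row's expected payoff is a: 1/8; b: 23/8.
Taking the (1/3, 2/3)-weighted average: (1/3)·(1/8) + (2/3)·(23/8) = 47/24.

47/24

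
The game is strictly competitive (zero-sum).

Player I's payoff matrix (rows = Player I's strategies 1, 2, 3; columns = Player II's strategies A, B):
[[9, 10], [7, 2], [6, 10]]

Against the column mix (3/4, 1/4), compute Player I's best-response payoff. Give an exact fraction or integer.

1: (9)·(3/4) + (10)·(1/4) = 37/4.
2: (7)·(3/4) + (2)·(1/4) = 23/4.
3: (6)·(3/4) + (10)·(1/4) = 7.
The best pure response is 1 with expected payoff 37/4.

37/4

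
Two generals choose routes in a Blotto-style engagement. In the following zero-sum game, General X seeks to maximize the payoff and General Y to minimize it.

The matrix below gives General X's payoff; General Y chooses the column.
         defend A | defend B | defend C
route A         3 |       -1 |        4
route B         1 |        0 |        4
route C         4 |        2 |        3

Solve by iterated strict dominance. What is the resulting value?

2

Column defend A is strictly dominated by defend B for General Y (-1<3, 0<1, 2<4); eliminate defend A.
Column defend C is strictly dominated by defend B for General Y (-1<4, 0<4, 2<3); eliminate defend C.
Row route B is strictly dominated by row route C (2>0); eliminate route B.
Row route A is strictly dominated by row route C (2>-1); eliminate route A.
Only (route C, defend B) remains, with payoff 2.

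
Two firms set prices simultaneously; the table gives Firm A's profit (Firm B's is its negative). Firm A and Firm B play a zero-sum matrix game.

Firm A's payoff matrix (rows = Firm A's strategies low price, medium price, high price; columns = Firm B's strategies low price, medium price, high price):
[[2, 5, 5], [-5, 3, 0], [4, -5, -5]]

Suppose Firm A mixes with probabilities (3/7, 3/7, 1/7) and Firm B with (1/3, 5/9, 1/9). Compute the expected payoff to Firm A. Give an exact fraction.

10/7

Against (1/3, 5/9, 1/9), each row's expected payoff is low price: 4; medium price: 0; high price: -2.
Taking the (3/7, 3/7, 1/7)-weighted average: (3/7)·(4) + (3/7)·(0) + (1/7)·(-2) = 10/7.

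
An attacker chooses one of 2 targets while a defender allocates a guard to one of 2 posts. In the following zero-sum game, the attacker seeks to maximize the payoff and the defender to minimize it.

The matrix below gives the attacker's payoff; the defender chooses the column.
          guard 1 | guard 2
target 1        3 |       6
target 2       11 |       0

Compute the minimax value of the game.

33/7

Row minima are 3 and 0, so the attacker's maximin is 3; column maxima are 11 and 6, so the defender's minimax is 6. These differ, so the equilibrium is in mixed strategies.
Let the attacker play target 1 with probability p. The defender is indifferent when 3p + 11(1−p) = 6p, giving p = 11/14.
Let the defender play guard 1 with probability q. The attacker is indifferent when 3q + 6(1−q) = 11q, giving q = 3/7.
The value is 3·(3/7) + (6)·(4/7) = 33/7.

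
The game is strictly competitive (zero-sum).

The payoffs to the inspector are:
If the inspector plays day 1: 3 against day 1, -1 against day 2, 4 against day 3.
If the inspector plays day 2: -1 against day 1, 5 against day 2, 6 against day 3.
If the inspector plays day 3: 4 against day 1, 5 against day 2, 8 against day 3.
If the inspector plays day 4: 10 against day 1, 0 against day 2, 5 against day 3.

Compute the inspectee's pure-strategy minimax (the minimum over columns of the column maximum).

5

The worst case (largest entry) in each column is day 1: 10, day 2: 5, day 3: 8.
The best (smallest) of these is 5.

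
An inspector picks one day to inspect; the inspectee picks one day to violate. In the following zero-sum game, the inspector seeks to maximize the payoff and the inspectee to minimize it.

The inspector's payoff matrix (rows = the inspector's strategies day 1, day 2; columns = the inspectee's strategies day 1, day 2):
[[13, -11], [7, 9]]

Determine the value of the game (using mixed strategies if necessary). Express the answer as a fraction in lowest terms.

97/13

Row minima are -11 and 7, so the inspector's maximin is 7; column maxima are 13 and 9, so the inspectee's minimax is 9. These differ, so the equilibrium is in mixed strategies.
Let the inspector play day 1 with probability p. The inspectee is indifferent when 13p + 7(1−p) = −11p + 9(1−p), giving p = 1/13.
Let the inspectee play day 1 with probability q. The inspector is indifferent when 13q − 11(1−q) = 7q + 9(1−q), giving q = 10/13.
The value is 13·(10/13) + (-11)·(3/13) = 97/13.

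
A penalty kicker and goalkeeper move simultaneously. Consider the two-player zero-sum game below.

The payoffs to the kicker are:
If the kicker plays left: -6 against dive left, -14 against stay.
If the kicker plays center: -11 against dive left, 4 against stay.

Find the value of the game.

-178/23

Row minima are -14 and -11, so the kicker's maximin is -11; column maxima are -6 and 4, so the goalkeeper's minimax is -6. These differ, so the equilibrium is in mixed strategies.
Let the kicker play left with probability p. The goalkeeper is indifferent when −6p − 11(1−p) = −14p + 4(1−p), giving p = 15/23.
Let the goalkeeper play dive left with probability q. The kicker is indifferent when −6q − 14(1−q) = −11q + 4(1−q), giving q = 18/23.
The value is -6·(18/23) + (-14)·(5/23) = -178/23.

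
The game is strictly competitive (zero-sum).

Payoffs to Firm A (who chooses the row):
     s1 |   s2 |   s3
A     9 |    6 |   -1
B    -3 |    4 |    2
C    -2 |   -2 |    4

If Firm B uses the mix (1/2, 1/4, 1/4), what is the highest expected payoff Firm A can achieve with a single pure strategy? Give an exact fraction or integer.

23/4

A: (9)·(1/2) + (6)·(1/4) + (-1)·(1/4) = 23/4.
B: (-3)·(1/2) + (4)·(1/4) + (2)·(1/4) = 0.
C: (-2)·(1/2) + (-2)·(1/4) + (4)·(1/4) = -1/2.
The best pure response is A with expected payoff 23/4.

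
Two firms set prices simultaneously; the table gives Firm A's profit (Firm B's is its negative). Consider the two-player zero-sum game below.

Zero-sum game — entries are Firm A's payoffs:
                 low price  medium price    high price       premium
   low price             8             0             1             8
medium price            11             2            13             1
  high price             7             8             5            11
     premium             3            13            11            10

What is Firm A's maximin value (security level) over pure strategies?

The worst-case payoff for each row is low price: 0, medium price: 1, high price: 5, premium: 3.
The best of these is 5.

5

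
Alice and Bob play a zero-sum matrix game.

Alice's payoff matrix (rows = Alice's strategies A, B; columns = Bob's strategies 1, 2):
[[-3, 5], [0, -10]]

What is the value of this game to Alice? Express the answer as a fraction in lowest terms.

Row minima are -3 and -10, so Alice's maximin is -3; column maxima are 0 and 5, so Bob's minimax is 0. These differ, so the equilibrium is in mixed strategies.
Let Alice play A with probability p. Bob is indifferent when −3p = 5p − 10(1−p), giving p = 5/9.
Let Bob play 1 with probability q. Alice is indifferent when −3q + 5(1−q) = −10(1−q), giving q = 5/6.
The value is -3·(5/6) + (5)·(1/6) = -5/3.

-5/3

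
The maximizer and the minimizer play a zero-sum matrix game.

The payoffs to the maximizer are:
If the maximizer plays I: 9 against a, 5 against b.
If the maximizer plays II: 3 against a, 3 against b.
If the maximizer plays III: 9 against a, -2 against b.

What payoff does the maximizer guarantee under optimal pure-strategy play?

5

Row minima: 5, 3, -2 → the maximizer's maximin is 5.
Column maxima: 9, 5 → the minimizer's minimax is 5.
They coincide at (I, b), so the value is 5.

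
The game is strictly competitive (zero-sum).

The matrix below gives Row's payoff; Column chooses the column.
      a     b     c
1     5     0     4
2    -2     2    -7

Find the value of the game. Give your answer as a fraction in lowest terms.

8/13

Column a is strictly dominated by c for Column (it gives Row more in every row).
The remaining 2×2 game on (1, 2) × (b, c) has no saddle point. Let Row play 1 with probability p; indifference gives 2(1−p) = 4p − 7(1−p), so p = 9/13.
Similarly Column's optimal q on b is 11/13, and the value is 0·(11/13) + (4)·(2/13) = 8/13.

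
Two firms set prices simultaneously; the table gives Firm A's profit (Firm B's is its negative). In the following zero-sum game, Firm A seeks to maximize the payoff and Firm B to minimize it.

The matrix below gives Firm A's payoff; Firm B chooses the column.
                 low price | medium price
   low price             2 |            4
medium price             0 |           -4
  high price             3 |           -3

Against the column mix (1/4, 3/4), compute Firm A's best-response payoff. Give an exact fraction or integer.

low price: (2)·(1/4) + (4)·(3/4) = 7/2.
medium price: (0)·(1/4) + (-4)·(3/4) = -3.
high price: (3)·(1/4) + (-3)·(3/4) = -3/2.
The best pure response is low price with expected payoff 7/2.

7/2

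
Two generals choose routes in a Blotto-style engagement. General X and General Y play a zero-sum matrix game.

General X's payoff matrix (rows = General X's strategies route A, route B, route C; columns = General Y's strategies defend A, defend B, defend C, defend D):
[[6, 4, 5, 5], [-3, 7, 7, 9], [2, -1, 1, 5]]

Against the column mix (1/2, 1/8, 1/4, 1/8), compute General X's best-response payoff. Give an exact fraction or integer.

43/8

route A: (6)·(1/2) + (4)·(1/8) + (5)·(1/4) + (5)·(1/8) = 43/8.
route B: (-3)·(1/2) + (7)·(1/8) + (7)·(1/4) + (9)·(1/8) = 9/4.
route C: (2)·(1/2) + (-1)·(1/8) + (1)·(1/4) + (5)·(1/8) = 7/4.
The best pure response is route A with expected payoff 43/8.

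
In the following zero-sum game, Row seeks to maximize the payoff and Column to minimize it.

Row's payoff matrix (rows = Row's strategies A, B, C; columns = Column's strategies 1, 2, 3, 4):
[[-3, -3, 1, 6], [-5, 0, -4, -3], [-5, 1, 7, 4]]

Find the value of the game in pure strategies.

-3

Row minima: -3, -5, -5 → Row's maximin is -3.
Column maxima: -3, 1, 7, 6 → Column's minimax is -3.
They coincide at (A, 1), so the value is -3.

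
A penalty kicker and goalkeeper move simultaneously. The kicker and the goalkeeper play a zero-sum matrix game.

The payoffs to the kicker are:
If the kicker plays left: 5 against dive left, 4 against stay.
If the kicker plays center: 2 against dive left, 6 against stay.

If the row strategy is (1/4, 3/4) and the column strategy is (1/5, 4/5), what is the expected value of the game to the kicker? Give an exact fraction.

99/20

Against (1/5, 4/5), each row's expected payoff is left: 21/5; center: 26/5.
Taking the (1/4, 3/4)-weighted average: (1/4)·(21/5) + (3/4)·(26/5) = 99/20.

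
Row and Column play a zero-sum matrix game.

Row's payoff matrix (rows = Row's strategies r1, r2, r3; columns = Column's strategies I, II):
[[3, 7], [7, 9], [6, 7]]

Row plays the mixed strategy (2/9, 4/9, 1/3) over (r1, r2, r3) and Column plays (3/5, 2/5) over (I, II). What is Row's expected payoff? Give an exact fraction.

Against (3/5, 2/5), each row's expected payoff is r1: 23/5; r2: 39/5; r3: 32/5.
Taking the (2/9, 4/9, 1/3)-weighted average: (2/9)·(23/5) + (4/9)·(39/5) + (1/3)·(32/5) = 298/45.

298/45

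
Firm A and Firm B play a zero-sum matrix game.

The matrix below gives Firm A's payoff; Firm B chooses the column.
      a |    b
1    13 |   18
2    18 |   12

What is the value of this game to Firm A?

Row minima are 13 and 12, so Firm A's maximin is 13; column maxima are 18 and 18, so Firm B's minimax is 18. These differ, so the equilibrium is in mixed strategies.
Let Firm A play 1 with probability p. Firm B is indifferent when 13p + 18(1−p) = 18p + 12(1−p), giving p = 6/11.
Let Firm B play a with probability q. Firm A is indifferent when 13q + 18(1−q) = 18q + 12(1−q), giving q = 6/11.
The value is 13·(6/11) + (18)·(5/11) = 168/11.

168/11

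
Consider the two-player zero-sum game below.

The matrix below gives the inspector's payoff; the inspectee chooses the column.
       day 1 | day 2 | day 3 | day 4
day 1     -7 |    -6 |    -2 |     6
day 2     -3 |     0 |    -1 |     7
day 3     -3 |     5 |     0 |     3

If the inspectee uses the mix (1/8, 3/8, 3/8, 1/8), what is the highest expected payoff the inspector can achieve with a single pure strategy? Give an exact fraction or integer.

15/8

day 1: (-7)·(1/8) + (-6)·(3/8) + (-2)·(3/8) + (6)·(1/8) = -25/8.
day 2: (-3)·(1/8) + (0)·(3/8) + (-1)·(3/8) + (7)·(1/8) = 1/8.
day 3: (-3)·(1/8) + (5)·(3/8) + (0)·(3/8) + (3)·(1/8) = 15/8.
The best pure response is day 3 with expected payoff 15/8.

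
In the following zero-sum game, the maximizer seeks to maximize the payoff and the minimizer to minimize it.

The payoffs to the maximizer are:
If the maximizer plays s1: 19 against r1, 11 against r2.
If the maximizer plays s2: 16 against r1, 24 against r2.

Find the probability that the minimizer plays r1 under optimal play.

13/16

Row minima are 11 and 16, so the maximizer's maximin is 16; column maxima are 19 and 24, so the minimizer's minimax is 19. These differ, so the equilibrium is in mixed strategies.
Let the minimizer play r1 with probability q. The maximizer is indifferent when 19q + 11(1−q) = 16q + 24(1−q), giving q = 13/16.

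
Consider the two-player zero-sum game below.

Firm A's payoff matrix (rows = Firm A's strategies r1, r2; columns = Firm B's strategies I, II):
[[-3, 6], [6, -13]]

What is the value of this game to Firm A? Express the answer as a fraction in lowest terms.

Row minima are -3 and -13, so Firm A's maximin is -3; column maxima are 6 and 6, so Firm B's minimax is 6. These differ, so the equilibrium is in mixed strategies.
Let Firm A play r1 with probability p. Firm B is indifferent when −3p + 6(1−p) = 6p − 13(1−p), giving p = 19/28.
Let Firm B play I with probability q. Firm A is indifferent when −3q + 6(1−q) = 6q − 13(1−q), giving q = 19/28.
The value is -3·(19/28) + (6)·(9/28) = -3/28.

-3/28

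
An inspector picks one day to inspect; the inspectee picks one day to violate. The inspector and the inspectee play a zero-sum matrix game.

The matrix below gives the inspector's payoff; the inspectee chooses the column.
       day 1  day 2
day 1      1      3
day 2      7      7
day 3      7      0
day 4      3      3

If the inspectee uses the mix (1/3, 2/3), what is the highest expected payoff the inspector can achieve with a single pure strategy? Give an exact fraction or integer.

7

day 1: (1)·(1/3) + (3)·(2/3) = 7/3.
day 2: (7)·(1/3) + (7)·(2/3) = 7.
day 3: (7)·(1/3) + (0)·(2/3) = 7/3.
day 4: (3)·(1/3) + (3)·(2/3) = 3.
The best pure response is day 2 with expected payoff 7.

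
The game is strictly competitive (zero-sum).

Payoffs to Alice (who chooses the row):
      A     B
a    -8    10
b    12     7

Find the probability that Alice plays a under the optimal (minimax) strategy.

5/23

Row minima are -8 and 7, so Alice's maximin is 7; column maxima are 12 and 10, so Bob's minimax is 10. These differ, so the equilibrium is in mixed strategies.
Let Alice play a with probability p. Bob is indifferent when −8p + 12(1−p) = 10p + 7(1−p), giving p = 5/23.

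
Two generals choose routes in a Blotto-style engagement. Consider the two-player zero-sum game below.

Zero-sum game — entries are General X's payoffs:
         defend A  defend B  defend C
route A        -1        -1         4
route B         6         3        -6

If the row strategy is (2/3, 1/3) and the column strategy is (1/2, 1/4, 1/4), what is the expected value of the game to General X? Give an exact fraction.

11/12

Against (1/2, 1/4, 1/4), each row's expected payoff is route A: 1/4; route B: 9/4.
Taking the (2/3, 1/3)-weighted average: (2/3)·(1/4) + (1/3)·(9/4) = 11/12.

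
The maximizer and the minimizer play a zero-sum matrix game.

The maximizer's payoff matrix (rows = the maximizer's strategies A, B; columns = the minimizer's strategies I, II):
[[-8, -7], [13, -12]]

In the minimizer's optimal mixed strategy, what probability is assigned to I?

Row minima are -8 and -12, so the maximizer's maximin is -8; column maxima are 13 and -7, so the minimizer's minimax is -7. These differ, so the equilibrium is in mixed strategies.
Let the minimizer play I with probability q. The maximizer is indifferent when −8q − 7(1−q) = 13q − 12(1−q), giving q = 5/26.

5/26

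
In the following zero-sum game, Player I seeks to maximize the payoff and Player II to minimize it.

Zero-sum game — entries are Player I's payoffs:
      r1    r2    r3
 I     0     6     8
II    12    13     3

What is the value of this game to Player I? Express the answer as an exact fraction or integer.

96/17

Column r2 is strictly dominated by r1 for Player II (it gives Player I more in every row).
The remaining 2×2 game on (I, II) × (r1, r3) has no saddle point. Let Player I play I with probability p; indifference gives 12(1−p) = 8p + 3(1−p), so p = 9/17.
Similarly Player II's optimal q on r1 is 5/17, and the value is 0·(5/17) + (8)·(12/17) = 96/17.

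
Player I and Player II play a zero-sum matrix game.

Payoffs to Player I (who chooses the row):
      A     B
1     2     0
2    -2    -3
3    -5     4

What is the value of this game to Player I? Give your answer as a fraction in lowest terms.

8/11

Row 2 is strictly dominated by row 1, so Player I never plays it.
The remaining 2×2 game on (1, 3) × (A, B) has no saddle point. Let Player I play 1 with probability p; indifference gives 2p − 5(1−p) = 4(1−p), so p = 9/11.
Similarly Player II's optimal q on A is 4/11, and the value is 2·(4/11) + (0)·(7/11) = 8/11.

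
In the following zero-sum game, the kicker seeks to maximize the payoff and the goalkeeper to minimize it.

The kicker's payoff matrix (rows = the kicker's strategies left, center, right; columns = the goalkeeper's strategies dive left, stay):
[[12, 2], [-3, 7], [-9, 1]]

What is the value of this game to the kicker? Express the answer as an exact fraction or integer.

Row right is strictly dominated by row center, so the kicker never plays it.
The remaining 2×2 game on (left, center) × (dive left, stay) has no saddle point. Let the kicker play left with probability p; indifference gives 12p − 3(1−p) = 2p + 7(1−p), so p = 1/2.
Similarly the goalkeeper's optimal q on dive left is 1/4, and the value is 12·(1/4) + (2)·(3/4) = 9/2.

9/2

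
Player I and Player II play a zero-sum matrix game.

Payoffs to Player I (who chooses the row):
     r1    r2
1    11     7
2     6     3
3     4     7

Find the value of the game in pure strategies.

Row minima: 7, 3, 4 → Player I's maximin is 7.
Column maxima: 11, 7 → Player II's minimax is 7.
They coincide at (1, r2), so the value is 7.

7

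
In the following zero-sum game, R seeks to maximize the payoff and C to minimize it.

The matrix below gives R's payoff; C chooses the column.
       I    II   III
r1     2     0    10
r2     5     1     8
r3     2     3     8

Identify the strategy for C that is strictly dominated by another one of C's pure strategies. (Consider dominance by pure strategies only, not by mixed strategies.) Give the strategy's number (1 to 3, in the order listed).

C prefers columns that give R less. Compare III with I: 2 < 10, 5 < 8, 2 < 8.
So I strictly dominates III for C; III is strictly dominated.

3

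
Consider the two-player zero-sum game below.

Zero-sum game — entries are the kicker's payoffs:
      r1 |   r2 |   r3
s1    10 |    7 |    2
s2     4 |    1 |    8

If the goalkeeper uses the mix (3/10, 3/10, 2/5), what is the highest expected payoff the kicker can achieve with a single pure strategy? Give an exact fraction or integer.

59/10

s1: (10)·(3/10) + (7)·(3/10) + (2)·(2/5) = 59/10.
s2: (4)·(3/10) + (1)·(3/10) + (8)·(2/5) = 47/10.
The best pure response is s1 with expected payoff 59/10.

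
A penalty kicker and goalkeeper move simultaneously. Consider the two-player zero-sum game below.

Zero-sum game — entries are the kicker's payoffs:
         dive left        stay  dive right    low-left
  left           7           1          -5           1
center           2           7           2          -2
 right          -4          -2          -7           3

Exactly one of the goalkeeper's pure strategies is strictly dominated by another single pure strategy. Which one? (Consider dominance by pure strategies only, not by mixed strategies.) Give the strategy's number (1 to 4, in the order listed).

The goalkeeper prefers columns that give the kicker less. Compare stay with dive right: -5 < 1, 2 < 7, -7 < -2.
So dive right strictly dominates stay for the goalkeeper; stay is strictly dominated.

2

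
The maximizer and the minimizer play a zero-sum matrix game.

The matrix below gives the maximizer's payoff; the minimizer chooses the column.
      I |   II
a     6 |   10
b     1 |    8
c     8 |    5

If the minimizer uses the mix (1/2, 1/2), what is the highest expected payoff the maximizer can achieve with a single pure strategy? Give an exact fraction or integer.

a: (6)·(1/2) + (10)·(1/2) = 8.
b: (1)·(1/2) + (8)·(1/2) = 9/2.
c: (8)·(1/2) + (5)·(1/2) = 13/2.
The best pure response is a with expected payoff 8.

8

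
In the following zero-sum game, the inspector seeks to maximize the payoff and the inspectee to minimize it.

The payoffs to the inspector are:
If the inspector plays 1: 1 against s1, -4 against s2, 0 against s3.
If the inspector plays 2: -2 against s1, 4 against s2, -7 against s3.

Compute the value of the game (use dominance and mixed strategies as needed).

Column s1 is strictly dominated by s3 for the inspectee (it gives the inspector more in every row).
The remaining 2×2 game on (1, 2) × (s2, s3) has no saddle point. Let the inspector play 1 with probability p; indifference gives −4p + 4(1−p) = −7(1−p), so p = 11/15.
Similarly the inspectee's optimal q on s2 is 7/15, and the value is -4·(7/15) + (0)·(8/15) = -28/15.

-28/15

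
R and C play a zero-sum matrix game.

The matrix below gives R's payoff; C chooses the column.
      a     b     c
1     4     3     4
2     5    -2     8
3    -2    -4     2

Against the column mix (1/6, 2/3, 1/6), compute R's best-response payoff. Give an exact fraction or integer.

10/3

1: (4)·(1/6) + (3)·(2/3) + (4)·(1/6) = 10/3.
2: (5)·(1/6) + (-2)·(2/3) + (8)·(1/6) = 5/6.
3: (-2)·(1/6) + (-4)·(2/3) + (2)·(1/6) = -8/3.
The best pure response is 1 with expected payoff 10/3.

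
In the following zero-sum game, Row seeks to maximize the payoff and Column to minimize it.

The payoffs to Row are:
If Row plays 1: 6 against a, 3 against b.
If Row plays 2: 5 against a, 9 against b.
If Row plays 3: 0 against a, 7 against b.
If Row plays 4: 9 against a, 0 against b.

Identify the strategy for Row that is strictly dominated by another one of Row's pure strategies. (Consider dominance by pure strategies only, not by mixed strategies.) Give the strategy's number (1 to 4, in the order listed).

3

Compare 3 with 2: 5 > 0, 9 > 7.
So 2 strictly dominates 3 for Row; 3 is strictly dominated.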